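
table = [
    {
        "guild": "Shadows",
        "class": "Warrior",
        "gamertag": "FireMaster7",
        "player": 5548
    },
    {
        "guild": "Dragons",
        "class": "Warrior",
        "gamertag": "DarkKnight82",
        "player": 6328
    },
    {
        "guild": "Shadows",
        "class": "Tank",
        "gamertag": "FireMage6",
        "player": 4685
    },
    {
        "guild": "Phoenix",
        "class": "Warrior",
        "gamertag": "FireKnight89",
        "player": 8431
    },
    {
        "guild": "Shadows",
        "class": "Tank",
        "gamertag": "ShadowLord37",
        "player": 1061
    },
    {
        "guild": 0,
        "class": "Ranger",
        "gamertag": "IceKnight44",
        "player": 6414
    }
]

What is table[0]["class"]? "Warrior"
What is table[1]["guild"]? "Dragons"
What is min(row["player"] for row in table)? 1061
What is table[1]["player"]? 6328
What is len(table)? 6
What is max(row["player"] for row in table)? 8431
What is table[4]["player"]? 1061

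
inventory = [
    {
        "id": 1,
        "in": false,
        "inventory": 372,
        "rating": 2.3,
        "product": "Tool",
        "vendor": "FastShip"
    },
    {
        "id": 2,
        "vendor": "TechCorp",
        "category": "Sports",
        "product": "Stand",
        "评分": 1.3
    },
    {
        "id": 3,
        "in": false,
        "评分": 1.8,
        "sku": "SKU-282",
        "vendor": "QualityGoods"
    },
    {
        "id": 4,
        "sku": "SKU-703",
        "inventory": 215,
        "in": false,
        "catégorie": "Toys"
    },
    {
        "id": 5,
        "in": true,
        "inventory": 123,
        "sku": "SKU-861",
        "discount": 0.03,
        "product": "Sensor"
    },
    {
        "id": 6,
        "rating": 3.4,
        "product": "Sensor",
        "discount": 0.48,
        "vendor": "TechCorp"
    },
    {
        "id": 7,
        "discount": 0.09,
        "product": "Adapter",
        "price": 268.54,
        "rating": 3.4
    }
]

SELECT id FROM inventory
[1, 2, 3, 4, 5, 6, 7]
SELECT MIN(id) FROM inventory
1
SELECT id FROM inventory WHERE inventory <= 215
[4, 5]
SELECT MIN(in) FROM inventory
False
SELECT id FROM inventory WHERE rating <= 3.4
[1, 6, 7]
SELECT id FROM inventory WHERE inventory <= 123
[5]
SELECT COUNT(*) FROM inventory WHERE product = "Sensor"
2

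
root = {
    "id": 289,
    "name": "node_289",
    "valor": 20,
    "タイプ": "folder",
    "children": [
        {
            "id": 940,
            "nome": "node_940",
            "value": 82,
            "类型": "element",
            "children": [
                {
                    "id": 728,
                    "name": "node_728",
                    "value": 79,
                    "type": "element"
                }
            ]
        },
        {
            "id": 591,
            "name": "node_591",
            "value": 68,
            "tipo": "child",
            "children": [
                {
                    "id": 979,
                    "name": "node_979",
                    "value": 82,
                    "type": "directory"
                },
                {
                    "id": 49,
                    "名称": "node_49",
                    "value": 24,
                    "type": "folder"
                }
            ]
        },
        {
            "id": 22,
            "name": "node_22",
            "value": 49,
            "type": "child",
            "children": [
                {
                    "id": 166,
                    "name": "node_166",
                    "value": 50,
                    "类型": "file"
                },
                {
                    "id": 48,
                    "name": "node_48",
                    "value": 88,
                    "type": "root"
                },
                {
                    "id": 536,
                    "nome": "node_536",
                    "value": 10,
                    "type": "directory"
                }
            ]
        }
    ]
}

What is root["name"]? "node_289"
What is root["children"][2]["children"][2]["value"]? 10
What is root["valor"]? 20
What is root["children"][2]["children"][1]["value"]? 88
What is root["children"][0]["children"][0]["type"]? "element"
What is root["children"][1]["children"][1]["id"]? 49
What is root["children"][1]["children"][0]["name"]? "node_979"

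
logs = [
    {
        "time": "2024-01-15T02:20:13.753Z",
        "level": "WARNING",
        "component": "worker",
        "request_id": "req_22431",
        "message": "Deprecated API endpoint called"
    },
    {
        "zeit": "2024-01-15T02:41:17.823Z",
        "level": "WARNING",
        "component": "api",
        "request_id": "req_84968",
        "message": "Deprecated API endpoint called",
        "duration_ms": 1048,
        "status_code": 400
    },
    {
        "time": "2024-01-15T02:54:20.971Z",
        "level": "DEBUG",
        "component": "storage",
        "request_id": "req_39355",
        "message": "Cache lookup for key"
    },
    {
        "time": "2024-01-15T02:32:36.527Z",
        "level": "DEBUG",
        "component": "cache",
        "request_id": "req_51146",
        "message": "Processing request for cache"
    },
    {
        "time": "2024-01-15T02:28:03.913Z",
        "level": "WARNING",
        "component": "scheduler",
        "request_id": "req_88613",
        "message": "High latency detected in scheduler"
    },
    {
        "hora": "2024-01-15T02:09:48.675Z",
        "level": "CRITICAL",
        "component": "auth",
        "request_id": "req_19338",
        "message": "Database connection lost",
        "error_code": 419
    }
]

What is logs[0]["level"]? "WARNING"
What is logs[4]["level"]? "WARNING"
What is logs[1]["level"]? "WARNING"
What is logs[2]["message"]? "Cache lookup for key"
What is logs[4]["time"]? "2024-01-15T02:28:03.913Z"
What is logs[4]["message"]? "High latency detected in scheduler"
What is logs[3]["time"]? "2024-01-15T02:32:36.527Z"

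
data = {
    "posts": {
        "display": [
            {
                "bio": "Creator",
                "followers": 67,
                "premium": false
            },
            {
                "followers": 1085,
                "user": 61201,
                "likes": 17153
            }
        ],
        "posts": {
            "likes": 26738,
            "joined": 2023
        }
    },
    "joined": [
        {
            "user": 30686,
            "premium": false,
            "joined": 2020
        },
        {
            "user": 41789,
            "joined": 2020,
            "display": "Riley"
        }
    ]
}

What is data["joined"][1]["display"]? "Riley"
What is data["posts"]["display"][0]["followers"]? 67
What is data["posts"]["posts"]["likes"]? 26738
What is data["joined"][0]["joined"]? 2020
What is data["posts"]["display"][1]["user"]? 61201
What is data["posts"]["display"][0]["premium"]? False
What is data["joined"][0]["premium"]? False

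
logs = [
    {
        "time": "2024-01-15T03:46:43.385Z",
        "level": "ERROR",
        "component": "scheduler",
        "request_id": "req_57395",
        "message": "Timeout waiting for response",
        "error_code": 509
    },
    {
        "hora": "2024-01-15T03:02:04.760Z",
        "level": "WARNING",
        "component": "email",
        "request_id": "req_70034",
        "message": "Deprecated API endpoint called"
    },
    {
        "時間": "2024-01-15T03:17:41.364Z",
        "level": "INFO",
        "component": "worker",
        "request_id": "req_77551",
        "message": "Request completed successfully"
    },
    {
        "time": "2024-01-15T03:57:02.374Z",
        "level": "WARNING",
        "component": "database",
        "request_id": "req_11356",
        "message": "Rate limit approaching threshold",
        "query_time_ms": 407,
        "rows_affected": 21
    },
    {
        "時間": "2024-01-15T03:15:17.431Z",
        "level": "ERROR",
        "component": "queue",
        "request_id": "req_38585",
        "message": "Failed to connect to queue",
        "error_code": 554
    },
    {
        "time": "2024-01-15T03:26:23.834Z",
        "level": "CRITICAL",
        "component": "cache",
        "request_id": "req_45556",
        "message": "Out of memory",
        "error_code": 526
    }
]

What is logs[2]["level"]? "INFO"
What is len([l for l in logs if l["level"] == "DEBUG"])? 0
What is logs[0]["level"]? "ERROR"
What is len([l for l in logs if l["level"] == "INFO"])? 1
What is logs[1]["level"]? "WARNING"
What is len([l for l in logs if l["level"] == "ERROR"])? 2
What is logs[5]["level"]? "CRITICAL"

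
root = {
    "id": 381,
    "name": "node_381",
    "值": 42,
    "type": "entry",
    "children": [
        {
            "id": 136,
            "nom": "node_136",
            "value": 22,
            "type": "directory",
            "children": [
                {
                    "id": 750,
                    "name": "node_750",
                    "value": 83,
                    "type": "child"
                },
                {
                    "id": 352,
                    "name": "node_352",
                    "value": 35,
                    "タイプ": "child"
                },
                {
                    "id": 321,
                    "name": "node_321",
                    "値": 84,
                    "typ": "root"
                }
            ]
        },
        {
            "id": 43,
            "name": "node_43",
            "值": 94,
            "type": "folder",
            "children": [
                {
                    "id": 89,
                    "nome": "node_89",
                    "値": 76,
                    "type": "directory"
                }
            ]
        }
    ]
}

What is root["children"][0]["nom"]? "node_136"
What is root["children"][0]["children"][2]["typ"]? "root"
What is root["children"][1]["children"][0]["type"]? "directory"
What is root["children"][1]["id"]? 43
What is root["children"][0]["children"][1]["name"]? "node_352"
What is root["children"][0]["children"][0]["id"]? 750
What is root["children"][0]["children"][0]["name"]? "node_750"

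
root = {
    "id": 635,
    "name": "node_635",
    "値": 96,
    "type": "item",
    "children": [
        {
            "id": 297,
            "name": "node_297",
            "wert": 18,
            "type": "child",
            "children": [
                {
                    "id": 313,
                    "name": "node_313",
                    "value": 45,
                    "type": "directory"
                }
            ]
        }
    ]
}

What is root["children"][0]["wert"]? 18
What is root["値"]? 96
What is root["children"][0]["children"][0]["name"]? "node_313"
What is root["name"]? "node_635"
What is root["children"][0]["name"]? "node_297"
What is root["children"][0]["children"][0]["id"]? 313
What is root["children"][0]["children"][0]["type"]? "directory"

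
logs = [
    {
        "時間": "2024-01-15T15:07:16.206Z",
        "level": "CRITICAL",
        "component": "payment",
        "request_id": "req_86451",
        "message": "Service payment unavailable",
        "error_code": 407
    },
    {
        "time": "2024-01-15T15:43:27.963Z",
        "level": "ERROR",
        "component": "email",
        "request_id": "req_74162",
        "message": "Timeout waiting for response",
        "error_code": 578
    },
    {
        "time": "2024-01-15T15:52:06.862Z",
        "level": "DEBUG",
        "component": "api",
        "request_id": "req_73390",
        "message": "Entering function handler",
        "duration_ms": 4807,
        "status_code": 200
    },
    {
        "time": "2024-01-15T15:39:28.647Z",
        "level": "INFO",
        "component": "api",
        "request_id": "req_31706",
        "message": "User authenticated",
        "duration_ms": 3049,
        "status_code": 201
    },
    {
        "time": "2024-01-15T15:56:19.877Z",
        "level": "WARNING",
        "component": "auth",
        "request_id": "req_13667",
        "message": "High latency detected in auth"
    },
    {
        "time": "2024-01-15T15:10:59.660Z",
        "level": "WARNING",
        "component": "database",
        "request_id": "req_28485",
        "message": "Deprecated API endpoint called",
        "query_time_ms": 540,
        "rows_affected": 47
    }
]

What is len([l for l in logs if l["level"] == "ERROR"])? 1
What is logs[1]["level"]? "ERROR"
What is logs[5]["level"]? "WARNING"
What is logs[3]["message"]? "User authenticated"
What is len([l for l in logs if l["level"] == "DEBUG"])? 1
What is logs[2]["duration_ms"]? 4807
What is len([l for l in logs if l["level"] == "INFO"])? 1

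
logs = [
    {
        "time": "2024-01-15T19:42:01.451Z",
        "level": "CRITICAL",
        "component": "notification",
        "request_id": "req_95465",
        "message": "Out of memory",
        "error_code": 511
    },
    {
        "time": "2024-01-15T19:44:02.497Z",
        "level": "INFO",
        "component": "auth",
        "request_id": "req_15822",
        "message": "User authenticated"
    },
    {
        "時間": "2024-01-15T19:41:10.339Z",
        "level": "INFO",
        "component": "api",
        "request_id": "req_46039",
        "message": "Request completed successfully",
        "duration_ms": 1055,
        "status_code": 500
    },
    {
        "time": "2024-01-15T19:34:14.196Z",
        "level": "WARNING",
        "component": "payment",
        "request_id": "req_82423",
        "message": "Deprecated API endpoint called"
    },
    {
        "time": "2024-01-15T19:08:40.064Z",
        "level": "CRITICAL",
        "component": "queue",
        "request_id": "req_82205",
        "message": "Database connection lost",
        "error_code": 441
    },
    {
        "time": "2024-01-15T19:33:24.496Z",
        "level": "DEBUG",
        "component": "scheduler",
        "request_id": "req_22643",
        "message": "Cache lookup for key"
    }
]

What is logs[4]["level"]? "CRITICAL"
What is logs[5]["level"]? "DEBUG"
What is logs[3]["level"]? "WARNING"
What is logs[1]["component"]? "auth"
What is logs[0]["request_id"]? "req_95465"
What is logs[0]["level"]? "CRITICAL"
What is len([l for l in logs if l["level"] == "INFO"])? 2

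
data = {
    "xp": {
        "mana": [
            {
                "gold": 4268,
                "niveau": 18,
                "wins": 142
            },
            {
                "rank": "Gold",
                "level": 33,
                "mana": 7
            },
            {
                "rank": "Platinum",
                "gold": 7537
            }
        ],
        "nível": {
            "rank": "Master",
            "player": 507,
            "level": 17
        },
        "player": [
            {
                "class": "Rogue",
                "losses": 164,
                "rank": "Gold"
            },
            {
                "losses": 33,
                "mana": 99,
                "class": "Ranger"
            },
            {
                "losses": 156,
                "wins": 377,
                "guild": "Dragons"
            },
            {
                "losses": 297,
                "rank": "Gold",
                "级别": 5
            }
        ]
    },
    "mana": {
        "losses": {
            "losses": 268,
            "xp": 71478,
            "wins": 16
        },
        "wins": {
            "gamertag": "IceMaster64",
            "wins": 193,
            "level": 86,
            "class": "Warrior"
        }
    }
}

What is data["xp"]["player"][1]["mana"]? 99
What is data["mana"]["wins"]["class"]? "Warrior"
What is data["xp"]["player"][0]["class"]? "Rogue"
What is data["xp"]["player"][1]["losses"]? 33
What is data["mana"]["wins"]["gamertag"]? "IceMaster64"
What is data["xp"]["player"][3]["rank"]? "Gold"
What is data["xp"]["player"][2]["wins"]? 377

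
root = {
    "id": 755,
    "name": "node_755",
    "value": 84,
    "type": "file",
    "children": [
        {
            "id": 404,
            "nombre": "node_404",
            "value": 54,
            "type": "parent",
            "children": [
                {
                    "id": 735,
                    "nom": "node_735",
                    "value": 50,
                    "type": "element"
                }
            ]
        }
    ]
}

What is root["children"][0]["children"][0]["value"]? 50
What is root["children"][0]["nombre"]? "node_404"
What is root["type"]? "file"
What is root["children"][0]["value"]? 54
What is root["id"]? 755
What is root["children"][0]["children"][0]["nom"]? "node_735"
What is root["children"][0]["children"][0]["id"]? 735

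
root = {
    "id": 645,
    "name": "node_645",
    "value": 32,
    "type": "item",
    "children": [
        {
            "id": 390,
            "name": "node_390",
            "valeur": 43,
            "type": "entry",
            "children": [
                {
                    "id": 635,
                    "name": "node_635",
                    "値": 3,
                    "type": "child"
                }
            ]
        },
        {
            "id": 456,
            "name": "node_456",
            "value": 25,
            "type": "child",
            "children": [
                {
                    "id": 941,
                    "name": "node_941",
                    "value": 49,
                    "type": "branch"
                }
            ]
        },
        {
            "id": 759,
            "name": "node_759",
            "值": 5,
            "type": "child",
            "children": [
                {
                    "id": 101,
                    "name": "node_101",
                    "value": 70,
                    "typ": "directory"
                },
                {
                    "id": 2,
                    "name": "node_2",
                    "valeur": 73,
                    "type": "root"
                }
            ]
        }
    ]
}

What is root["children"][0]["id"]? 390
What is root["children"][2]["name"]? "node_759"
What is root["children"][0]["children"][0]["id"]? 635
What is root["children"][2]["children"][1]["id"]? 2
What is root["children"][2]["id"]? 759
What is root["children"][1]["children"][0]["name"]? "node_941"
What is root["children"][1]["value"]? 25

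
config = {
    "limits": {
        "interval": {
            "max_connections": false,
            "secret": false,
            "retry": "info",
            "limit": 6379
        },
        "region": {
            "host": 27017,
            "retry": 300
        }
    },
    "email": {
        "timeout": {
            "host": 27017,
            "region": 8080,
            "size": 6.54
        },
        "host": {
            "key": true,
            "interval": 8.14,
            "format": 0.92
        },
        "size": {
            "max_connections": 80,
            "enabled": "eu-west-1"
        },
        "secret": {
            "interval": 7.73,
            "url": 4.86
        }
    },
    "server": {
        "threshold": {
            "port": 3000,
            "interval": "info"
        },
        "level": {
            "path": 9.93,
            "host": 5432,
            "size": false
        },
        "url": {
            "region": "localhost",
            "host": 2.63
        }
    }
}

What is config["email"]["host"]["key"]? True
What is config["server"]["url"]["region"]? "localhost"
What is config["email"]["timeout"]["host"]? 27017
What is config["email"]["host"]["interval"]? 8.14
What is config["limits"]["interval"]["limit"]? 6379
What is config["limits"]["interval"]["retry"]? "info"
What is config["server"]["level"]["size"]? False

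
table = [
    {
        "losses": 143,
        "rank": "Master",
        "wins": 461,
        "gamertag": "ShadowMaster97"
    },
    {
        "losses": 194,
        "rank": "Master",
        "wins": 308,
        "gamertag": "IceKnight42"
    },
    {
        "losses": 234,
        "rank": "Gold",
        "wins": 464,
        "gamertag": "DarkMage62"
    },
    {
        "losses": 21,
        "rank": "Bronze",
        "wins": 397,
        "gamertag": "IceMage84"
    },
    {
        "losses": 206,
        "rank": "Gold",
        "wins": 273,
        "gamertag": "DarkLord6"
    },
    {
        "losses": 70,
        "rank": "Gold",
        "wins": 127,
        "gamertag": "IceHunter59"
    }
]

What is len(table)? 6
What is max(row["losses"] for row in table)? 234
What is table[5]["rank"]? "Gold"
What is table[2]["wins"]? 464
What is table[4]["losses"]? 206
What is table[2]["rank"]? "Gold"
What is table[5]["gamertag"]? "IceHunter59"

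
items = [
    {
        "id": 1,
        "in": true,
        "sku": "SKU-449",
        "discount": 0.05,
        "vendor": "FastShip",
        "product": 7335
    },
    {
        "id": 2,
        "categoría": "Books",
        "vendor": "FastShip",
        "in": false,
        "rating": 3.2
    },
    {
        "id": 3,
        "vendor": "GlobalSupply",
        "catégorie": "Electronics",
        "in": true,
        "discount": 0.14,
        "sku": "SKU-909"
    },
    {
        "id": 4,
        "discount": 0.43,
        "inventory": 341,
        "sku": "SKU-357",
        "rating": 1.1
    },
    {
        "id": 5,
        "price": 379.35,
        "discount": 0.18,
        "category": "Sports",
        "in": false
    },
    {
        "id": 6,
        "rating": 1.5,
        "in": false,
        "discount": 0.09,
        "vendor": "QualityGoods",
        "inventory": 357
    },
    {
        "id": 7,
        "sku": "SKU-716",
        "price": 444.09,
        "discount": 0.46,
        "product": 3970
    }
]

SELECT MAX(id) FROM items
7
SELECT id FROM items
[1, 2, 3, 4, 5, 6, 7]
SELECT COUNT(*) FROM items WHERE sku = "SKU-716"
1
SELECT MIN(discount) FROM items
0.05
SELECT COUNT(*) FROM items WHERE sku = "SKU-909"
1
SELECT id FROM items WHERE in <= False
[2, 5, 6]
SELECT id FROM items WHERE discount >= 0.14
[3, 4, 5, 7]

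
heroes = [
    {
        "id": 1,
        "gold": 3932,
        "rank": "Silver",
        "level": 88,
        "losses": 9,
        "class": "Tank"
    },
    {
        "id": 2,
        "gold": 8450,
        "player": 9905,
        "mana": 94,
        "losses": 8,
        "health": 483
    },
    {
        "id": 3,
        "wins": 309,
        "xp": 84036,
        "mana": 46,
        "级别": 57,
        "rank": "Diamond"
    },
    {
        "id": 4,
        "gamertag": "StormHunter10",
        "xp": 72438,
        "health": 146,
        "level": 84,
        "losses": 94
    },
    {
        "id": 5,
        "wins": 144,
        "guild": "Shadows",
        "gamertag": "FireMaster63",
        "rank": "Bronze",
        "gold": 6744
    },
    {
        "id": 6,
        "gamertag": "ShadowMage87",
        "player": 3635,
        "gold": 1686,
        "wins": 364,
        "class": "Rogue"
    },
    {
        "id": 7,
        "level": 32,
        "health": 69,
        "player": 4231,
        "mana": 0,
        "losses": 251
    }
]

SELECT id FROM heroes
[1, 2, 3, 4, 5, 6, 7]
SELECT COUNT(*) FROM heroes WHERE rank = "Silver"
1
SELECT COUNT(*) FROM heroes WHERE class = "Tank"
1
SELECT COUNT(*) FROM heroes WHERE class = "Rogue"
1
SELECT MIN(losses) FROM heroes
8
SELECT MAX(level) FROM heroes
88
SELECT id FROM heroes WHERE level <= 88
[1, 4, 7]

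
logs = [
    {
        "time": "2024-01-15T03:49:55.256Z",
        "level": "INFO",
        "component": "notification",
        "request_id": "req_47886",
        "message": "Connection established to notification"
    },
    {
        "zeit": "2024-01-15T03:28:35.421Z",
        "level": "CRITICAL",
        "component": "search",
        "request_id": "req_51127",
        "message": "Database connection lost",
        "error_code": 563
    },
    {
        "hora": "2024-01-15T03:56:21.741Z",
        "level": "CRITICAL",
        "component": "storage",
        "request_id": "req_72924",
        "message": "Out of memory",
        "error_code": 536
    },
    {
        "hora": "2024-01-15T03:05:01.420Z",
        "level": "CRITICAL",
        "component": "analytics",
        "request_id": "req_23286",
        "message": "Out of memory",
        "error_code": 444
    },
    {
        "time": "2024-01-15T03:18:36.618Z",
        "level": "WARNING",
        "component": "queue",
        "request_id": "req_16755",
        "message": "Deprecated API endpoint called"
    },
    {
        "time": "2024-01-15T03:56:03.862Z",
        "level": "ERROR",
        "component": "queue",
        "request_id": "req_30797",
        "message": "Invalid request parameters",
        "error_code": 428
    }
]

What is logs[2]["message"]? "Out of memory"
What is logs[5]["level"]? "ERROR"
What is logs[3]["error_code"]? 444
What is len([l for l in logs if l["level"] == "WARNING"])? 1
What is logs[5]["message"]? "Invalid request parameters"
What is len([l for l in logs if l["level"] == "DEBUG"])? 0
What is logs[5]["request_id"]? "req_30797"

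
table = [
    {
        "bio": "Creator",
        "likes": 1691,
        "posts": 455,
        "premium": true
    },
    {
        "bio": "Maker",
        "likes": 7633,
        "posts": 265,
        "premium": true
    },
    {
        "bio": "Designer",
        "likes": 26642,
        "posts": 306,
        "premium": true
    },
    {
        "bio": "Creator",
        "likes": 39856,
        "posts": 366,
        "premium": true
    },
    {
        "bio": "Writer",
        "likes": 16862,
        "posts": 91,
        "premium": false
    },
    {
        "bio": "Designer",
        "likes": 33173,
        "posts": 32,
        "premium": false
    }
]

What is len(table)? 6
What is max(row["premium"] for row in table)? True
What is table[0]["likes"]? 1691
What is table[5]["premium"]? False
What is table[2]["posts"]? 306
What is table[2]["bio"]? "Designer"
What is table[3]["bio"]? "Creator"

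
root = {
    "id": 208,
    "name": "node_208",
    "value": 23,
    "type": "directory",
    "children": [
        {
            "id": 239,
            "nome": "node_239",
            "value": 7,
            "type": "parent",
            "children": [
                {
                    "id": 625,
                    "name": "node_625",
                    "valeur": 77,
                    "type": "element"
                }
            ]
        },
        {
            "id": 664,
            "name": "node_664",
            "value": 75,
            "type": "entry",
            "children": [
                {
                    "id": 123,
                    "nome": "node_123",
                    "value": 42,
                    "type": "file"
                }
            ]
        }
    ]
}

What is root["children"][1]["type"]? "entry"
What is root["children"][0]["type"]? "parent"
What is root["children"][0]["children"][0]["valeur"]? 77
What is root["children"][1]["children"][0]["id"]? 123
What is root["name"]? "node_208"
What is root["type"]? "directory"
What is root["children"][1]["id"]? 664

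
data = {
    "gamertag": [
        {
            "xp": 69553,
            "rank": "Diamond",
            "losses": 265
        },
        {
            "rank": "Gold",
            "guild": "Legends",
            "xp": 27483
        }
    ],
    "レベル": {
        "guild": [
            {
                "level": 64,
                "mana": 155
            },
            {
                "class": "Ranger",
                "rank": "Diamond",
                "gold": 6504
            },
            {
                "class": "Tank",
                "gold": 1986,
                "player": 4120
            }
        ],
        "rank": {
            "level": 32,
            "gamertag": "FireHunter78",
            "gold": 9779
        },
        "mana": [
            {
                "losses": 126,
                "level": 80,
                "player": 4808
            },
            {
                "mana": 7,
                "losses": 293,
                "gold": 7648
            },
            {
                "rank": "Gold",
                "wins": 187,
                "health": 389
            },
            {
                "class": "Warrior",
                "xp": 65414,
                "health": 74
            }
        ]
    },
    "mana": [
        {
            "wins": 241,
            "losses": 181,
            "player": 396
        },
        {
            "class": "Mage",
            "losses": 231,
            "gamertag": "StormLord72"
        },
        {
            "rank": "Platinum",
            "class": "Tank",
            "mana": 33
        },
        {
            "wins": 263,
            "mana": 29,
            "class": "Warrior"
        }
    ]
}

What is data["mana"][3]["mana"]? 29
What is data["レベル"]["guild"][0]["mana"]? 155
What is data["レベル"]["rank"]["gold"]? 9779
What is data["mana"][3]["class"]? "Warrior"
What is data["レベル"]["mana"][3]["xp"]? 65414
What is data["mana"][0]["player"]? 396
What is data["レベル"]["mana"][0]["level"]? 80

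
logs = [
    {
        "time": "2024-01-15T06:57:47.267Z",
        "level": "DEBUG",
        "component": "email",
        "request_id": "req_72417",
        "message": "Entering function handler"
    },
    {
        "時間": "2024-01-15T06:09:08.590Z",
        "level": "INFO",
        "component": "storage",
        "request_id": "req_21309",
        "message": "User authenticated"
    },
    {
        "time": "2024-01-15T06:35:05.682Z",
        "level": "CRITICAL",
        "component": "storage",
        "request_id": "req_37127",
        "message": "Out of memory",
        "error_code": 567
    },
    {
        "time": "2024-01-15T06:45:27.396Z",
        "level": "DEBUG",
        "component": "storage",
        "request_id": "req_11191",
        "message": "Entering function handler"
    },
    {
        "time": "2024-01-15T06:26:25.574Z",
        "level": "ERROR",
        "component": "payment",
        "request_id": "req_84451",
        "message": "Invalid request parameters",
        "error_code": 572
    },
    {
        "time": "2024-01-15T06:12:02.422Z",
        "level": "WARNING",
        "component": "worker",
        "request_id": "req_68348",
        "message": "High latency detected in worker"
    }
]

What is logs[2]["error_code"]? 567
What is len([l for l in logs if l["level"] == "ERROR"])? 1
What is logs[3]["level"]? "DEBUG"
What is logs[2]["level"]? "CRITICAL"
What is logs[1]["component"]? "storage"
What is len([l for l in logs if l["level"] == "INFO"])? 1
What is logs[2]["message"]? "Out of memory"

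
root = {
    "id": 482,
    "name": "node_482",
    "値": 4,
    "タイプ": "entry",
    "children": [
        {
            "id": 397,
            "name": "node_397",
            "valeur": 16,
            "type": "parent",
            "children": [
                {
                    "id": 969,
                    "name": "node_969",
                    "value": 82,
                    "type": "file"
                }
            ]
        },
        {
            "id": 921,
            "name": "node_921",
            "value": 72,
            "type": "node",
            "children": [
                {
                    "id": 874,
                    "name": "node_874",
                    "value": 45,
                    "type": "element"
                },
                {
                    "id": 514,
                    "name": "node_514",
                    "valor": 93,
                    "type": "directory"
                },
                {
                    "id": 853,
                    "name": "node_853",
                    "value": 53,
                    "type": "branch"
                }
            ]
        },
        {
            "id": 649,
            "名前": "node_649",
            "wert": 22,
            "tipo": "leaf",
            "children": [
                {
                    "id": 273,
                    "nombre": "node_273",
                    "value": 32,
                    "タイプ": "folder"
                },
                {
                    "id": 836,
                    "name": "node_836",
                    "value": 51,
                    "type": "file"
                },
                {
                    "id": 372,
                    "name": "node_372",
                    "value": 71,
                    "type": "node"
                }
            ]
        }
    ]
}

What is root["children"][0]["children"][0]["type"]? "file"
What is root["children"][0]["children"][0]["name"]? "node_969"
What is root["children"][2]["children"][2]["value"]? 71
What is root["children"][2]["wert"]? 22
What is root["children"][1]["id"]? 921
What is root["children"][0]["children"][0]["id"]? 969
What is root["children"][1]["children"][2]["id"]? 853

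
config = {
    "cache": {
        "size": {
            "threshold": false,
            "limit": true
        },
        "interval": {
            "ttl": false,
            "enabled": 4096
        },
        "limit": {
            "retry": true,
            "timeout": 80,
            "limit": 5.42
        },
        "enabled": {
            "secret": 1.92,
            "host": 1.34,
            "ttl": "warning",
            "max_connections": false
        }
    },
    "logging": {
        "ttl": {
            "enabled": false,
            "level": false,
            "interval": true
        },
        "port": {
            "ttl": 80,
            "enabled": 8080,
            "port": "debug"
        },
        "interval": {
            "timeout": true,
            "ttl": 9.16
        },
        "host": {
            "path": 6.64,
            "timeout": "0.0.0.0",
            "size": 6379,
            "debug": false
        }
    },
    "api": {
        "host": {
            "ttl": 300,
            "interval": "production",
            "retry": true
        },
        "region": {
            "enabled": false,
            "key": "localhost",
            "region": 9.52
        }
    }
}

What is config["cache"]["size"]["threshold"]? False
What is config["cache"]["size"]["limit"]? True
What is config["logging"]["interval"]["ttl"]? 9.16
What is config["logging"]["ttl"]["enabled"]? False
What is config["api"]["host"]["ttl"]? 300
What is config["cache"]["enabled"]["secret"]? 1.92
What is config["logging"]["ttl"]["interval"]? True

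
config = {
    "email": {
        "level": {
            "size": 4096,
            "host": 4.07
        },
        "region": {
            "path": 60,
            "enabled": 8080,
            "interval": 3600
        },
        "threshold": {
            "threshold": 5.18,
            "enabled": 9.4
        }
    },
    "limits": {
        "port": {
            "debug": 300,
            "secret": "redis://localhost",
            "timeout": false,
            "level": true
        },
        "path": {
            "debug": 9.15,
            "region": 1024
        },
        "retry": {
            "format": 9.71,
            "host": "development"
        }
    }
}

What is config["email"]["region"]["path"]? 60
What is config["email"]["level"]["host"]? 4.07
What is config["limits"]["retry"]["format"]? 9.71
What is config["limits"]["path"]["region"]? 1024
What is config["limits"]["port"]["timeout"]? False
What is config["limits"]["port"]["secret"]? "redis://localhost"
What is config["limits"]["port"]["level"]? True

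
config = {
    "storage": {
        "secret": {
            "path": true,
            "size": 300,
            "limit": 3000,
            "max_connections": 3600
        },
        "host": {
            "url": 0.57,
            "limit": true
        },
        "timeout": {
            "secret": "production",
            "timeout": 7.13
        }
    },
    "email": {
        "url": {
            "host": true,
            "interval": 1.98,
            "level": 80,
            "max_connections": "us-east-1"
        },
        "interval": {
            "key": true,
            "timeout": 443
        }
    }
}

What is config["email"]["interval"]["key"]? True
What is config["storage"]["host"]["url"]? 0.57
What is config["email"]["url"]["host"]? True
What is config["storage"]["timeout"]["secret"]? "production"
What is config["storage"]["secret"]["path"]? True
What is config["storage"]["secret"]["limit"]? 3000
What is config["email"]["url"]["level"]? 80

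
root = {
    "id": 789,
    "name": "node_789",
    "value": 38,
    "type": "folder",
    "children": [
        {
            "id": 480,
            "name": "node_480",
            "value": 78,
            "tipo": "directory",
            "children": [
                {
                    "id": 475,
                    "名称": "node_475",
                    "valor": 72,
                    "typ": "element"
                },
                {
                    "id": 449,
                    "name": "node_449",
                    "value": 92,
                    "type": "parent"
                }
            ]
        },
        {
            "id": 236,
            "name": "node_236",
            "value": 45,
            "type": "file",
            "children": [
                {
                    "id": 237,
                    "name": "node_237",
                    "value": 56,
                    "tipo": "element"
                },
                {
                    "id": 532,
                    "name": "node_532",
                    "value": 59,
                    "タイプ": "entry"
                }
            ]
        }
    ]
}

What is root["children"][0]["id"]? 480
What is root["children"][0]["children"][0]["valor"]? 72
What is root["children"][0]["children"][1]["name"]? "node_449"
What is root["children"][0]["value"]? 78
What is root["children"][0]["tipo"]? "directory"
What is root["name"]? "node_789"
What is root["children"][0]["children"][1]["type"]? "parent"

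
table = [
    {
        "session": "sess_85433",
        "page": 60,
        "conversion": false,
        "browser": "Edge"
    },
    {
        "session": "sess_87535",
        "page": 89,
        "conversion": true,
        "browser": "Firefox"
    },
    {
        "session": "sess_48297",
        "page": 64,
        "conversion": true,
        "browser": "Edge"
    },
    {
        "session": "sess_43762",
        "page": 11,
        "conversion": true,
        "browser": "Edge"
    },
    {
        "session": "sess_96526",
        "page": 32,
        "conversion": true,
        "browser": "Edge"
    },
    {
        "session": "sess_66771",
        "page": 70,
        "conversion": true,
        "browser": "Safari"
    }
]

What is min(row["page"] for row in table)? 11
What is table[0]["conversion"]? False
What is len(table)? 6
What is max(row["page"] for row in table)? 89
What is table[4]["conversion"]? True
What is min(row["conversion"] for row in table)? False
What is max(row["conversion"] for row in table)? True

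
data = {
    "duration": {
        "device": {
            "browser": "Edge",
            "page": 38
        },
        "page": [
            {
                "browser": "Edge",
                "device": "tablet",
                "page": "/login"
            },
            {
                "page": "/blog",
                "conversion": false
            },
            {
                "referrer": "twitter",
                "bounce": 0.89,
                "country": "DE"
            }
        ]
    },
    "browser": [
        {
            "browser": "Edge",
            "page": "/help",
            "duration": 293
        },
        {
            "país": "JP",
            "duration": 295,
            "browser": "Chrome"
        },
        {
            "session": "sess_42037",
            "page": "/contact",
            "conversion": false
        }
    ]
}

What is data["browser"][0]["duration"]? 293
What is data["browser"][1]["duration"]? 295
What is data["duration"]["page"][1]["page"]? "/blog"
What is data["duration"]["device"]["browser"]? "Edge"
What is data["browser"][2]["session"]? "sess_42037"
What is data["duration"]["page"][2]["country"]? "DE"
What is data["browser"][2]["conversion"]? False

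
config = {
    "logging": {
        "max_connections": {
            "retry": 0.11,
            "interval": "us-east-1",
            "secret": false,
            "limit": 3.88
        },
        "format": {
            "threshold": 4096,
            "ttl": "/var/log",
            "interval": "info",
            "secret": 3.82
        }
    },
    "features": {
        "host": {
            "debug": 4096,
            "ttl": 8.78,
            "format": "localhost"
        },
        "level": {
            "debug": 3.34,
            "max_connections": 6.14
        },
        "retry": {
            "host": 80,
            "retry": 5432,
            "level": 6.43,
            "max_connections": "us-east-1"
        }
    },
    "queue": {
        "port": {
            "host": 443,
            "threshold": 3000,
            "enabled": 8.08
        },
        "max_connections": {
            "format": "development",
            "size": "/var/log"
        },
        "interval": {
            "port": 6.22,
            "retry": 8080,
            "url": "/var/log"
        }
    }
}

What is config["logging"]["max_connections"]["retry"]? 0.11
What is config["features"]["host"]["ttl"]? 8.78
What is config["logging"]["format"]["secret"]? 3.82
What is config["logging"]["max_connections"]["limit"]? 3.88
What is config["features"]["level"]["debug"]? 3.34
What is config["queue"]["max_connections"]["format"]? "development"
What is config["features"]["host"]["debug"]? 4096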